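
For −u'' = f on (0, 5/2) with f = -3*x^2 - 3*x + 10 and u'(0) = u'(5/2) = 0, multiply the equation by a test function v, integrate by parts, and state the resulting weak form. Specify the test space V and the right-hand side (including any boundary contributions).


V = H^1(0, 5/2) (no boundary constraint on v; u is determined up to an additive constant); weak form: ∫_0^5/2 u'v' dx = ∫_0^5/2 (-3*x^2 - 3*x + 10) v dx for all v ∈ V.

Multiply both sides by a test function v and integrate from 0 to 5/2:
  ∫_0^5/2 −u''(x) v(x) dx = ∫_0^5/2 f(x) v(x) dx.
Integrate the LHS by parts once:
  ∫_0^5/2 −u'' v dx = −[u'(x) v(x)]_0^5/2 + ∫_0^5/2 u'(x) v'(x) dx.
Thus ∫_0^5/2 u'(x) v'(x) dx = ∫_0^5/2 f(x) v(x) dx + [u'(x) v(x)]_0^5/2.
Choose V so that boundary terms are either known or forced to vanish.
u has homogeneous Neumann: u'(0) = u'(5/2) = 0. So [u' v]_0^5/2 = 0·v(5/2) − 0·v(0) = 0 for any v; take V = H^1(0, 5/2).
Weak formulation: find u (satisfying any essential BC) such that ∫_0^5/2 u'(x) v'(x) dx = ∫_0^5/2 f v dx for all v ∈ V (homogeneous Neumann, so boundary terms vanish).
Substituting f(x) = -3*x^2 - 3*x + 10, the right-hand side is ∫_0^5/2 (-3*x^2 - 3*x + 10) v dx.
Compatibility check (pure Neumann): taking v ≡ 1 ∈ V gives 0 = ∫_0^5/2 f dx + (0) − (0), i.e. ∫_0^5/2 f dx must equal u'(0) − u'(5/2) = 0. Indeed ∫_0^5/2 (-3*x^2 - 3*x + 10) dx = 0, so the data are compatible. The solution is then unique only up to an additive constant (fix it e.g. by requiring ∫_0^5/2 u dx = 0).


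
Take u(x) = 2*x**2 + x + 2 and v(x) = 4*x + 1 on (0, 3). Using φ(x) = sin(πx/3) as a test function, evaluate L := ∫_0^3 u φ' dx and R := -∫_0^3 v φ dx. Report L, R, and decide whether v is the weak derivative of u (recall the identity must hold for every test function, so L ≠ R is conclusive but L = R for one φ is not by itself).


LHS = -42/π, RHS = -42/π. Yes, v = u' weakly.

u(x) = 2*x**2 + x + 2, classical derivative u'(x) = 4*x + 1.
φ(x) = sin(πx/3), so φ'(x) = π*cos(π*x/3)/3.
Note φ(0) = φ(3) = 0, so the boundary term u·φ vanishes.
LHS = ∫_0^3 u(x) φ'(x) dx = ∫_0^3 (2*π*x^2*cos(π*x/3)/3 + π*x*cos(π*x/3)/3 + 2*π*cos(π*x/3)/3) dx. Term by term:
  ∫_0^3 2*π*cos(π*x/3)/3 dx = 0;  ∫_0^3 π*x*cos(π*x/3)/3 dx = -6/π;  ∫_0^3 2*π*x^2*cos(π*x/3)/3 dx = -36/π.
Sum: 0 − 6/π − 36/π = -42/π.
So LHS = -42/π.
∫_0^3 v(x) φ(x) dx = ∫_0^3 (4*x*sin(π*x/3) + sin(π*x/3)) dx. Term by term:
  ∫_0^3 4*x*sin(π*x/3) dx = 36/π;  ∫_0^3 sin(π*x/3) dx = 6/π.
Sum: 36/π + 6/π = 42/π.
So RHS = -∫_0^3 v(x) φ(x) dx = -42/π.
LHS = RHS, so the identity holds for this test φ.
Moreover u is smooth here and v(x) = u'(x) = 4*x + 1 pointwise, so the identity holds for every test function. Hence v is the weak derivative of u.


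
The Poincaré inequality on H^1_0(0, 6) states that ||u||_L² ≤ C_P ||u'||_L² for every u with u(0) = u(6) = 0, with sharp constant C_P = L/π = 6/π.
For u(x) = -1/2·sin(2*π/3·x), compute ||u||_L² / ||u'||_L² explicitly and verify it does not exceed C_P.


||u||_L² / ||u'||_L² = 3/(2*π) < C_P = 6/π.

u(x) = -1/2·sin(2*π/3·x), so u'(x) = -π*cos(2*π*x/3)/3.
Writing u(x) = A·sin(kπx/L) with A = -1/2 and k = 4, use ∫_0^L sin²(kπx/L) dx = L/2 and ∫_0^L cos²(kπx/L) dx = L/2.
u² = 1/4·sin²(2*π/3·x) and (u')² = π^2/9·cos²(2*π/3·x), and each of sin², cos² integrates to L/2 = 3 over (0, 6).
∫_0^6 u² dx = 3/4, so ||u||_L² = sqrt(3)/2.
∫_0^6 (u')² dx = π^2/3, so ||u'||_L² = sqrt(3)*π/3.
Ratio ||u||_L² / ||u'||_L² = 3/(2*π).
Sharp Poincaré constant on H^1_0(0, 6) is C_P = L/π = 6/π, achieved by sin(π/6·x).
This is the k = 4 harmonic; the ratio L/(kπ) is strictly less than C_P = L/π, consistent with the sharp inequality ||u||_L² ≤ C_P ||u'||_L².


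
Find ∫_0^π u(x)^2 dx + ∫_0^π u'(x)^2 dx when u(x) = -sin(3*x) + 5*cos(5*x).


||u||_{H^1(0,π)}^2 = 330*π

u'(x) = -25*sin(5*x) - 3*cos(3*x).
Expand u² and (u')² and integrate term by term on (0, π), using: for integers n ≥ 1, ∫_0^π sin²(nx) dx = ∫_0^π cos²(nx) dx = π/2; for n ≠ n', ∫_0^π sin(nx)sin(n'x) dx = ∫_0^π cos(nx)cos(n'x) dx = 0; and by product-to-sum, ∫_0^π sin(nx)cos(n'x) dx = ½∫_0^π [sin((n+n')x) + sin((n−n')x)] dx, which is 0 when n+n' is even and 2n/(n²−n'²) when n+n' is odd (it need not vanish on (0, π)).
  u² squared terms: (-1)²·∫sin(3x)² dx = 1·π/2 = π/2;  (5)²·∫cos(5x)² dx = 25·π/2 = 25*π/2.
  u² cross terms: 2·(-1)·(5)·∫sin(3x)·cos(5x) dx = -10·(0) = 0.
  So ∫_0^π u² dx = π/2 + 25*π/2 + 0 = 13*π.
  (u')² squared terms: (-25)²·∫sin(5x)² dx = 625·π/2 = 625*π/2;  (-3)²·∫cos(3x)² dx = 9·π/2 = 9*π/2.
  (u')² cross terms: 2·(-25)·(-3)·∫sin(5x)·cos(3x) dx = 150·(0) = 0.
  So ∫_0^π (u')² dx = 625*π/2 + 9*π/2 + 0 = 317*π.
||u||_{H^1}^2 = (13*π) + (317*π) = 330*π.


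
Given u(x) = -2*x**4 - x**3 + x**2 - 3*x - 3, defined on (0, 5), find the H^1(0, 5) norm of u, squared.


||u||_{H^1}^2 = 239342665/126

The H^1 norm (squared) on an interval (0, L) is
  ||u||_{H^1}^2 = ∫_0^L u(x)^2 dx + ∫_0^L u'(x)^2 dx.
Compute u'(x) = -8*x**3 - 3*x**2 + 2*x - 3.
Then u(x)^2 = 4*x**8 + 4*x**7 - 3*x**6 + 10*x**5 + 19*x**4 + 3*x**2 + 18*x + 9 and u'(x)^2 = 64*x**6 + 48*x**5 - 23*x**4 + 36*x**3 + 22*x**2 - 12*x + 9.
Integrate each monomial from 0 to 5 using ∫_0^5 c·x^n dx = c·5^(n+1)/(n+1):
  ∫_0^5 u(x)^2 dx = ∫_0^5 (4*x^8 + 4*x^7 - 3*x^6 + 10*x^5 + 19*x^4 + 3*x^2 + 18*x + 9) dx. Term by term:
    ∫_0^5 4*x^8 dx = 7812500/9;  ∫_0^5 4*x^7 dx = 390625/2;  ∫_0^5 -3*x^6 dx = -234375/7;
    ∫_0^5 10*x^5 dx = 78125/3;  ∫_0^5 19*x^4 dx = 11875;  ∫_0^5 3*x^2 dx = 125;
    ∫_0^5 18*x dx = 225;  ∫_0^5 9 dx = 45.
  Sum: 7812500/9 + 390625/2 − 234375/7 + 78125/3 + 11875 + 125 + 225 + 45 = 134592895/126.
  ∫_0^5 u'(x)^2 dx = ∫_0^5 (64*x^6 + 48*x^5 - 23*x^4 + 36*x^3 + 22*x^2 - 12*x + 9) dx. Term by term:
    ∫_0^5 64*x^6 dx = 5000000/7;  ∫_0^5 48*x^5 dx = 125000;  ∫_0^5 -23*x^4 dx = -14375;
    ∫_0^5 36*x^3 dx = 5625;  ∫_0^5 22*x^2 dx = 2750/3;  ∫_0^5 -12*x dx = -150;
    ∫_0^5 9 dx = 45.
  Sum: 5000000/7 + 125000 − 14375 + 5625 + 2750/3 − 150 + 45 = 17458295/21.
Adding: ||u||_{H^1}^2 = 134592895/126 + 17458295/21 = 239342665/126.


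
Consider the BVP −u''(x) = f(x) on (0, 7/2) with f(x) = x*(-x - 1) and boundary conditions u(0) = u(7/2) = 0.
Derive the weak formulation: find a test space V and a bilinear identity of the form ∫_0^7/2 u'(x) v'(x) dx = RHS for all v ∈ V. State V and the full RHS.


V = H^1_0(0, 7/2) (so v(0) = v(7/2) = 0); weak form: ∫_0^7/2 u'v' dx = ∫_0^7/2 (x*(-x - 1)) v dx for all v ∈ V.

Multiply both sides by a test function v and integrate from 0 to 7/2:
  ∫_0^7/2 −u''(x) v(x) dx = ∫_0^7/2 f(x) v(x) dx.
Integrate the LHS by parts once:
  ∫_0^7/2 −u'' v dx = −[u'(x) v(x)]_0^7/2 + ∫_0^7/2 u'(x) v'(x) dx.
Thus ∫_0^7/2 u'(x) v'(x) dx = ∫_0^7/2 f(x) v(x) dx + [u'(x) v(x)]_0^7/2.
Choose V so that boundary terms are either known or forced to vanish.
u is Dirichlet: u(0) = u(7/2) = 0. Let V = H^1_0(0, 7/2); then v(0) = v(7/2) = 0, and [u' v]_0^7/2 = 0.
Weak formulation: find u (satisfying any essential BC) such that ∫_0^7/2 u'(x) v'(x) dx = ∫_0^7/2 f v dx for all v ∈ V.
Substituting f(x) = x*(-x - 1), the right-hand side is ∫_0^7/2 (x*(-x - 1)) v dx.


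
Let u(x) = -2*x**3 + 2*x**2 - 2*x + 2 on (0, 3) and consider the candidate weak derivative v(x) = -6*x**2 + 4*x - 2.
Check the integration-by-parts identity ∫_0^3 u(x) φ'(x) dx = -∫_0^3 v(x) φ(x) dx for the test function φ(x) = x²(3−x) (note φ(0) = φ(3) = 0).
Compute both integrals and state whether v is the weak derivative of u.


LHS = 1107/10, RHS = 1107/10. Yes, v = u' weakly.

u(x) = -2*x**3 + 2*x**2 - 2*x + 2, classical derivative u'(x) = -6*x**2 + 4*x - 2.
φ(x) = x²(3−x), so φ'(x) = 3*x*(2 - x).
Note φ(0) = φ(3) = 0, so the boundary term u·φ vanishes.
LHS = ∫_0^3 u(x) φ'(x) dx = ∫_0^3 (6*x^5 - 18*x^4 + 18*x^3 - 18*x^2 + 12*x) dx. Term by term:
  ∫_0^3 6*x^5 dx = 729;  ∫_0^3 -18*x^4 dx = -4374/5;  ∫_0^3 18*x^3 dx = 729/2;
  ∫_0^3 -18*x^2 dx = -162;  ∫_0^3 12*x dx = 54.
Sum: 729 − 4374/5 + 729/2 − 162 + 54 = 1107/10.
So LHS = 1107/10.
∫_0^3 v(x) φ(x) dx = ∫_0^3 (6*x^5 - 22*x^4 + 14*x^3 - 6*x^2) dx. Term by term:
  ∫_0^3 6*x^5 dx = 729;  ∫_0^3 -22*x^4 dx = -5346/5;  ∫_0^3 14*x^3 dx = 567/2;
  ∫_0^3 -6*x^2 dx = -54.
Sum: 729 − 5346/5 + 567/2 − 54 = -1107/10.
So RHS = -∫_0^3 v(x) φ(x) dx = 1107/10.
LHS = RHS, so the identity holds for this test φ.
Moreover u is smooth here and v(x) = u'(x) = -6*x**2 + 4*x - 2 pointwise, so the identity holds for every test function. Hence v is the weak derivative of u.


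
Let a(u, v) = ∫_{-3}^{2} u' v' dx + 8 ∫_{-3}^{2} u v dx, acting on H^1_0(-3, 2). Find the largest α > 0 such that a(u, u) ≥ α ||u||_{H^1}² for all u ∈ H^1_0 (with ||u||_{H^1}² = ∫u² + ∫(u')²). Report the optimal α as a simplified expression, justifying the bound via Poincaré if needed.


α = 1

Coercivity of a(·,·) on H^1_0(-3, 2) means a(u, u) ≥ α ||u||_{H^1}² for every u ∈ H^1_0.
The interval has length L = 5, and Poincaré/coercivity depend only on L. Here a(u, u) = ∫(u')² + (8)·∫u².
Here c = 8 ≥ 1, so a(u,u) = ∫(u')² + c∫u² ≥ ∫(u')² + ∫u² = ||u||_{H^1}², i.e. α = 1 works. No larger α is possible: a(u,u) ≥ α||u||_{H^1}² means (1−α)∫(u')² ≥ (α−c)∫u², and for the modes u_n = sin(nπ(x−x₀)/L) (x₀ the left endpoint) one has ∫u_n²/∫(u_n')² = (L/(nπ))² → 0, so a(u_n,u_n)/||u_n||_{H^1}² → 1. Hence the optimal constant is α = 1.
Therefore α = 1.


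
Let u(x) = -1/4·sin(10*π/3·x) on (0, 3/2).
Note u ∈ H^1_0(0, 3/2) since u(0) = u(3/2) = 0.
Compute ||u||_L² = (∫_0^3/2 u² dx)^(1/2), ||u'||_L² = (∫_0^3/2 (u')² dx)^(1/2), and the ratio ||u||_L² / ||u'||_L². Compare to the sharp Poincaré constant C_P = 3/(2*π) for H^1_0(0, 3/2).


||u||_L² / ||u'||_L² = 3/(10*π) < C_P = 3/(2*π).

u(x) = -1/4·sin(10*π/3·x), so u'(x) = -5*π*cos(10*π*x/3)/6.
Writing u(x) = A·sin(kπx/L) with A = -1/4 and k = 5, use ∫_0^L sin²(kπx/L) dx = L/2 and ∫_0^L cos²(kπx/L) dx = L/2.
u² = 1/16·sin²(10*π/3·x) and (u')² = 25*π^2/36·cos²(10*π/3·x), and each of sin², cos² integrates to L/2 = 3/4 over (0, 3/2).
∫_0^3/2 u² dx = 3/64, so ||u||_L² = sqrt(3)/8.
∫_0^3/2 (u')² dx = 25*π^2/48, so ||u'||_L² = 5*sqrt(3)*π/12.
Ratio ||u||_L² / ||u'||_L² = 3/(10*π).
Sharp Poincaré constant on H^1_0(0, 3/2) is C_P = L/π = 3/(2*π), achieved by sin(2*π/3·x).
This is the k = 5 harmonic; the ratio L/(kπ) is strictly less than C_P = L/π, consistent with the sharp inequality ||u||_L² ≤ C_P ||u'||_L².


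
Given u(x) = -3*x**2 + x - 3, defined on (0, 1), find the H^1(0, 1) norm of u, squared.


||u||_{H^1}^2 = 589/30

The H^1 norm (squared) on an interval (0, L) is
  ||u||_{H^1}^2 = ∫_0^L u(x)^2 dx + ∫_0^L u'(x)^2 dx.
Compute u'(x) = 1 - 6*x.
Then u(x)^2 = 9*x**4 - 6*x**3 + 19*x**2 - 6*x + 9 and u'(x)^2 = 36*x**2 - 12*x + 1.
Integrate each monomial from 0 to 1 using ∫_0^1 c·x^n dx = c·1^(n+1)/(n+1):
  ∫_0^1 u(x)^2 dx = ∫_0^1 (9*x^4 - 6*x^3 + 19*x^2 - 6*x + 9) dx. Term by term:
    ∫_0^1 9*x^4 dx = 9/5;  ∫_0^1 -6*x^3 dx = -3/2;  ∫_0^1 19*x^2 dx = 19/3;
    ∫_0^1 -6*x dx = -3;  ∫_0^1 9 dx = 9.
  Sum: 9/5 − 3/2 + 19/3 − 3 + 9 = 379/30.
  ∫_0^1 u'(x)^2 dx = ∫_0^1 (36*x^2 - 12*x + 1) dx. Term by term:
    ∫_0^1 36*x^2 dx = 12;  ∫_0^1 -12*x dx = -6;  ∫_0^1 1 dx = 1.
  Sum: 12 − 6 + 1 = 7.
Adding: ||u||_{H^1}^2 = 379/30 + 7 = 589/30.


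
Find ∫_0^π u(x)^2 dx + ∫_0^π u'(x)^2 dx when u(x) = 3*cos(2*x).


||u||_{H^1(0,π)}^2 = 45*π/2

u'(x) = -6*sin(2*x).
Expand u² and (u')² and integrate term by term on (0, π), using: for integers n ≥ 1, ∫_0^π sin²(nx) dx = ∫_0^π cos²(nx) dx = π/2; for n ≠ n', ∫_0^π sin(nx)sin(n'x) dx = ∫_0^π cos(nx)cos(n'x) dx = 0; and by product-to-sum, ∫_0^π sin(nx)cos(n'x) dx = ½∫_0^π [sin((n+n')x) + sin((n−n')x)] dx, which is 0 when n+n' is even and 2n/(n²−n'²) when n+n' is odd (it need not vanish on (0, π)).
  u² squared terms: (3)²·∫cos(2x)² dx = 9·π/2 = 9*π/2.
  So ∫_0^π u² dx = 9*π/2.
  (u')² squared terms: (-6)²·∫sin(2x)² dx = 36·π/2 = 18*π.
  So ∫_0^π (u')² dx = 18*π.
||u||_{H^1}^2 = (9*π/2) + (18*π) = 45*π/2.


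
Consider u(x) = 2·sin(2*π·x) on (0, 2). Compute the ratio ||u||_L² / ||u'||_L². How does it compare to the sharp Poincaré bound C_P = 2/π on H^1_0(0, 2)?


||u||_L² / ||u'||_L² = 1/(2*π) < C_P = 2/π.

u(x) = 2·sin(2*π·x), so u'(x) = 4*π*cos(2*π*x).
Writing u(x) = A·sin(kπx/L) with A = 2 and k = 4, use ∫_0^L sin²(kπx/L) dx = L/2 and ∫_0^L cos²(kπx/L) dx = L/2.
u² = 4·sin²(2*π·x) and (u')² = 16*π^2·cos²(2*π·x), and each of sin², cos² integrates to L/2 = 1 over (0, 2).
∫_0^2 u² dx = 4, so ||u||_L² = 2.
∫_0^2 (u')² dx = 16*π^2, so ||u'||_L² = 4*π.
Ratio ||u||_L² / ||u'||_L² = 1/(2*π).
Sharp Poincaré constant on H^1_0(0, 2) is C_P = L/π = 2/π, achieved by sin(π/2·x).
This is the k = 4 harmonic; the ratio L/(kπ) is strictly less than C_P = L/π, consistent with the sharp inequality ||u||_L² ≤ C_P ||u'||_L².


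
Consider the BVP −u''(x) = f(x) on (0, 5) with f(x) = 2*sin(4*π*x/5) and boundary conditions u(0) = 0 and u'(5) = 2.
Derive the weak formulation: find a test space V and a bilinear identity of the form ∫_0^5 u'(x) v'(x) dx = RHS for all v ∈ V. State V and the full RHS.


V = {v ∈ H^1(0, 5) : v(0) = 0} (test functions vanish at x = 0 where u is specified); weak form: ∫_0^5 u'v' dx = ∫_0^5 (2*sin(4*π*x/5)) v dx + 2·v(5) for all v ∈ V.

Multiply both sides by a test function v and integrate from 0 to 5:
  ∫_0^5 −u''(x) v(x) dx = ∫_0^5 f(x) v(x) dx.
Integrate the LHS by parts once:
  ∫_0^5 −u'' v dx = −[u'(x) v(x)]_0^5 + ∫_0^5 u'(x) v'(x) dx.
Thus ∫_0^5 u'(x) v'(x) dx = ∫_0^5 f(x) v(x) dx + [u'(x) v(x)]_0^5.
Choose V so that boundary terms are either known or forced to vanish.
Mixed BC: u(0) = 0 (Dirichlet) and u'(5) = 2 (Neumann). Define V = {v ∈ H^1(0, 5) : v(0) = 0}. Then [u' v]_0^5 = u'(5)·v(5) − u'(0)·0 = 2·v(5).
Weak formulation: find u (satisfying any essential BC) such that ∫_0^5 u'(x) v'(x) dx = ∫_0^5 f v dx + 2·v(5) for all v ∈ V (Dirichlet at 0 absorbed into V; Neumann datum at x = 5 contributes the boundary term).
Substituting f(x) = 2*sin(4*π*x/5), the right-hand side is ∫_0^5 (2*sin(4*π*x/5)) v dx + 2·v(5).


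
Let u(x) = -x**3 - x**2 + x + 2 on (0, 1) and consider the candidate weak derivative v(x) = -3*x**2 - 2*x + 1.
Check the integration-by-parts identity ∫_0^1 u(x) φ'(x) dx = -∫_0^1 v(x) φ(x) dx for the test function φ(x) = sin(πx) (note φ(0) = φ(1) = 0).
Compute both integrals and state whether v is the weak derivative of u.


LHS = -12/π^3 + 3/π, RHS = -12/π^3 + 3/π. Yes, v = u' weakly.

u(x) = -x**3 - x**2 + x + 2, classical derivative u'(x) = -3*x**2 - 2*x + 1.
φ(x) = sin(πx), so φ'(x) = π*cos(π*x).
Note φ(0) = φ(1) = 0, so the boundary term u·φ vanishes.
LHS = ∫_0^1 u(x) φ'(x) dx = ∫_0^1 (-π*x^3*cos(π*x) - π*x^2*cos(π*x) + π*x*cos(π*x) + 2*π*cos(π*x)) dx. Term by term:
  ∫_0^1 2*π*cos(π*x) dx = 0;  ∫_0^1 π*x*cos(π*x) dx = -2/π;  ∫_0^1 -π*x^2*cos(π*x) dx = 2/π;
  ∫_0^1 -π*x^3*cos(π*x) dx = -12/π^3 + 3/π.
Sum: 0 − 2/π + 2/π + -12/π^3 + 3/π = -12/π^3 + 3/π.
So LHS = -12/π^3 + 3/π.
∫_0^1 v(x) φ(x) dx = ∫_0^1 (-3*x^2*sin(π*x) - 2*x*sin(π*x) + sin(π*x)) dx. Term by term:
  ∫_0^1 -3*x^2*sin(π*x) dx = -3/π + 12/π^3;  ∫_0^1 -2*x*sin(π*x) dx = -2/π;  ∫_0^1 sin(π*x) dx = 2/π.
Sum: -3/π + 12/π^3 − 2/π + 2/π = -3/π + 12/π^3.
So RHS = -∫_0^1 v(x) φ(x) dx = -12/π^3 + 3/π.
LHS = RHS, so the identity holds for this test φ.
Moreover u is smooth here and v(x) = u'(x) = -3*x**2 - 2*x + 1 pointwise, so the identity holds for every test function. Hence v is the weak derivative of u.


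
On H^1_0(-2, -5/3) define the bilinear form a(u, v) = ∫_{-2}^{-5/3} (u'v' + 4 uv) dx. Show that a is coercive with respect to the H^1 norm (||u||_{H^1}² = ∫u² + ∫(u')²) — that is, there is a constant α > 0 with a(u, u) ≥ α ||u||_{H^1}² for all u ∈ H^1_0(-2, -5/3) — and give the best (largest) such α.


α = 1

Coercivity of a(·,·) on H^1_0(-2, -5/3) means a(u, u) ≥ α ||u||_{H^1}² for every u ∈ H^1_0.
The interval has length L = 1/3, and Poincaré/coercivity depend only on L. Here a(u, u) = ∫(u')² + (4)·∫u².
Here c = 4 ≥ 1, so a(u,u) = ∫(u')² + c∫u² ≥ ∫(u')² + ∫u² = ||u||_{H^1}², i.e. α = 1 works. No larger α is possible: a(u,u) ≥ α||u||_{H^1}² means (1−α)∫(u')² ≥ (α−c)∫u², and for the modes u_n = sin(nπ(x−x₀)/L) (x₀ the left endpoint) one has ∫u_n²/∫(u_n')² = (L/(nπ))² → 0, so a(u_n,u_n)/||u_n||_{H^1}² → 1. Hence the optimal constant is α = 1.
Therefore α = 1.


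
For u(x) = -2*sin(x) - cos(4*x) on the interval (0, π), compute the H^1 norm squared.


||u||_{H^1(0,π)}^2 = -136/15 + 25*π/2

u'(x) = 4*sin(4*x) - 2*cos(x).
Expand u² and (u')² and integrate term by term on (0, π), using: for integers n ≥ 1, ∫_0^π sin²(nx) dx = ∫_0^π cos²(nx) dx = π/2; for n ≠ n', ∫_0^π sin(nx)sin(n'x) dx = ∫_0^π cos(nx)cos(n'x) dx = 0; and by product-to-sum, ∫_0^π sin(nx)cos(n'x) dx = ½∫_0^π [sin((n+n')x) + sin((n−n')x)] dx, which is 0 when n+n' is even and 2n/(n²−n'²) when n+n' is odd (it need not vanish on (0, π)).
  u² squared terms: (-1)²·∫cos(4x)² dx = 1·π/2 = π/2;  (-2)²·∫sin(x)² dx = 4·π/2 = 2*π.
  u² cross terms: 2·(-1)·(-2)·∫cos(4x)·sin(x) dx = 4·(-2/15) = -8/15.
  So ∫_0^π u² dx = π/2 + 2*π − 8/15 = -8/15 + 5*π/2.
  (u')² squared terms: (-2)²·∫cos(x)² dx = 4·π/2 = 2*π;  (4)²·∫sin(4x)² dx = 16·π/2 = 8*π.
  (u')² cross terms: 2·(-2)·(4)·∫cos(x)·sin(4x) dx = -16·(8/15) = -128/15.
  So ∫_0^π (u')² dx = 2*π + 8*π − 128/15 = -128/15 + 10*π.
||u||_{H^1}^2 = (-8/15 + 5*π/2) + (-128/15 + 10*π) = -136/15 + 25*π/2.


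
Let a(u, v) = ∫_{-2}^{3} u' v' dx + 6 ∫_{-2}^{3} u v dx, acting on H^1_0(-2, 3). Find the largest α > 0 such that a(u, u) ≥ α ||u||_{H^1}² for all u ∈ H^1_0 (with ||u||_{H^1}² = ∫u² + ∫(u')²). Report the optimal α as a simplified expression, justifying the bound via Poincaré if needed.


α = 1

Coercivity of a(·,·) on H^1_0(-2, 3) means a(u, u) ≥ α ||u||_{H^1}² for every u ∈ H^1_0.
The interval has length L = 5, and Poincaré/coercivity depend only on L. Here a(u, u) = ∫(u')² + (6)·∫u².
Here c = 6 ≥ 1, so a(u,u) = ∫(u')² + c∫u² ≥ ∫(u')² + ∫u² = ||u||_{H^1}², i.e. α = 1 works. No larger α is possible: a(u,u) ≥ α||u||_{H^1}² means (1−α)∫(u')² ≥ (α−c)∫u², and for the modes u_n = sin(nπ(x−x₀)/L) (x₀ the left endpoint) one has ∫u_n²/∫(u_n')² = (L/(nπ))² → 0, so a(u_n,u_n)/||u_n||_{H^1}² → 1. Hence the optimal constant is α = 1.
Therefore α = 1.


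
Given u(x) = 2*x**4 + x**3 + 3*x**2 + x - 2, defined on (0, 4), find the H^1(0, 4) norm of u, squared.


||u||_{H^1}^2 = 17793668/45

The H^1 norm (squared) on an interval (0, L) is
  ||u||_{H^1}^2 = ∫_0^L u(x)^2 dx + ∫_0^L u'(x)^2 dx.
Compute u'(x) = 8*x**3 + 3*x**2 + 6*x + 1.
Then u(x)^2 = 4*x**8 + 4*x**7 + 13*x**6 + 10*x**5 + 3*x**4 + 2*x**3 - 11*x**2 - 4*x + 4 and u'(x)^2 = 64*x**6 + 48*x**5 + 105*x**4 + 52*x**3 + 42*x**2 + 12*x + 1.
Integrate each monomial from 0 to 4 using ∫_0^4 c·x^n dx = c·4^(n+1)/(n+1):
  ∫_0^4 u(x)^2 dx = ∫_0^4 (4*x^8 + 4*x^7 + 13*x^6 + 10*x^5 + 3*x^4 + 2*x^3 - 11*x^2 - 4*x + 4) dx. Term by term:
    ∫_0^4 4*x^8 dx = 1048576/9;  ∫_0^4 4*x^7 dx = 32768;  ∫_0^4 13*x^6 dx = 212992/7;
    ∫_0^4 10*x^5 dx = 20480/3;  ∫_0^4 3*x^4 dx = 3072/5;  ∫_0^4 2*x^3 dx = 128;
    ∫_0^4 -11*x^2 dx = -704/3;  ∫_0^4 -4*x dx = -32;  ∫_0^4 4 dx = 16.
  Sum: 1048576/9 + 32768 + 212992/7 + 20480/3 + 3072/5 + 128 − 704/3 − 32 + 16 = 58912016/315.
  ∫_0^4 u'(x)^2 dx = ∫_0^4 (64*x^6 + 48*x^5 + 105*x^4 + 52*x^3 + 42*x^2 + 12*x + 1) dx. Term by term:
    ∫_0^4 64*x^6 dx = 1048576/7;  ∫_0^4 48*x^5 dx = 32768;  ∫_0^4 105*x^4 dx = 21504;
    ∫_0^4 52*x^3 dx = 3328;  ∫_0^4 42*x^2 dx = 896;  ∫_0^4 12*x dx = 96;
    ∫_0^4 1 dx = 4.
  Sum: 1048576/7 + 32768 + 21504 + 3328 + 896 + 96 + 4 = 1458748/7.
Adding: ||u||_{H^1}^2 = 58912016/315 + 1458748/7 = 17793668/45.


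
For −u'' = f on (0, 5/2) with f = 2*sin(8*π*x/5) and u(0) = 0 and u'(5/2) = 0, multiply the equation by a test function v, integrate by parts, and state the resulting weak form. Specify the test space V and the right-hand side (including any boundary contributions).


V = {v ∈ H^1(0, 5/2) : v(0) = 0} (test functions vanish at x = 0 where u is specified); weak form: ∫_0^5/2 u'v' dx = ∫_0^5/2 (2*sin(8*π*x/5)) v dx for all v ∈ V.

Multiply both sides by a test function v and integrate from 0 to 5/2:
  ∫_0^5/2 −u''(x) v(x) dx = ∫_0^5/2 f(x) v(x) dx.
Integrate the LHS by parts once:
  ∫_0^5/2 −u'' v dx = −[u'(x) v(x)]_0^5/2 + ∫_0^5/2 u'(x) v'(x) dx.
Thus ∫_0^5/2 u'(x) v'(x) dx = ∫_0^5/2 f(x) v(x) dx + [u'(x) v(x)]_0^5/2.
Choose V so that boundary terms are either known or forced to vanish.
Mixed BC: u(0) = 0 (Dirichlet) and u'(5/2) = 0 (Neumann). Define V = {v ∈ H^1(0, 5/2) : v(0) = 0}. Then [u' v]_0^5/2 = u'(5/2)·v(5/2) − u'(0)·0 = 0.
Weak formulation: find u (satisfying any essential BC) such that ∫_0^5/2 u'(x) v'(x) dx = ∫_0^5/2 f v dx for all v ∈ V (Dirichlet at 0 absorbed into V; the Neumann datum at x = 5/2 is zero, so no boundary term remains).
Substituting f(x) = 2*sin(8*π*x/5), the right-hand side is ∫_0^5/2 (2*sin(8*π*x/5)) v dx.


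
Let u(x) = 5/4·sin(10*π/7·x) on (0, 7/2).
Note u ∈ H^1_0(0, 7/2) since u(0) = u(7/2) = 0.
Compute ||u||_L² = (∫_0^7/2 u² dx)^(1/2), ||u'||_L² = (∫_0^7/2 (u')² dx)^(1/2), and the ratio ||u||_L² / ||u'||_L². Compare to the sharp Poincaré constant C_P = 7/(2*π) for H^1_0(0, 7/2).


||u||_L² / ||u'||_L² = 7/(10*π) < C_P = 7/(2*π).

u(x) = 5/4·sin(10*π/7·x), so u'(x) = 25*π*cos(10*π*x/7)/14.
Writing u(x) = A·sin(kπx/L) with A = 5/4 and k = 5, use ∫_0^L sin²(kπx/L) dx = L/2 and ∫_0^L cos²(kπx/L) dx = L/2.
u² = 25/16·sin²(10*π/7·x) and (u')² = 625*π^2/196·cos²(10*π/7·x), and each of sin², cos² integrates to L/2 = 7/4 over (0, 7/2).
∫_0^7/2 u² dx = 175/64, so ||u||_L² = 5*sqrt(7)/8.
∫_0^7/2 (u')² dx = 625*π^2/112, so ||u'||_L² = 25*sqrt(7)*π/28.
Ratio ||u||_L² / ||u'||_L² = 7/(10*π).
Sharp Poincaré constant on H^1_0(0, 7/2) is C_P = L/π = 7/(2*π), achieved by sin(2*π/7·x).
This is the k = 5 harmonic; the ratio L/(kπ) is strictly less than C_P = L/π, consistent with the sharp inequality ||u||_L² ≤ C_P ||u'||_L².


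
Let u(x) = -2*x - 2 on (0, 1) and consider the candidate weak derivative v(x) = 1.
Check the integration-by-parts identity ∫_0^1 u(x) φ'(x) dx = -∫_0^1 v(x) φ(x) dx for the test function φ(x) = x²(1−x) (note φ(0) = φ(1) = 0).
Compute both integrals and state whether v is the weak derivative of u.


LHS = 1/6, RHS = -1/12. No, v is not the weak derivative of u.

u(x) = -2*x - 2, classical derivative u'(x) = -2.
φ(x) = x²(1−x), so φ'(x) = x*(2 - 3*x).
Note φ(0) = φ(1) = 0, so the boundary term u·φ vanishes.
LHS = ∫_0^1 u(x) φ'(x) dx = ∫_0^1 (6*x^3 + 2*x^2 - 4*x) dx. Term by term:
  ∫_0^1 6*x^3 dx = 3/2;  ∫_0^1 2*x^2 dx = 2/3;  ∫_0^1 -4*x dx = -2.
Sum: 3/2 + 2/3 − 2 = 1/6.
So LHS = 1/6.
∫_0^1 v(x) φ(x) dx = ∫_0^1 (-x^3 + x^2) dx. Term by term:
  ∫_0^1 -x^3 dx = -1/4;  ∫_0^1 x^2 dx = 1/3.
Sum: -1/4 + 1/3 = 1/12.
So RHS = -∫_0^1 v(x) φ(x) dx = -1/12.
LHS − RHS = 1/4 ≠ 0, so the identity fails.
(For a valid weak derivative the identity must hold for EVERY test function, in particular this one. The failure shows v is NOT the weak derivative of u.)
Correct weak derivative would be u'(x) = -2.


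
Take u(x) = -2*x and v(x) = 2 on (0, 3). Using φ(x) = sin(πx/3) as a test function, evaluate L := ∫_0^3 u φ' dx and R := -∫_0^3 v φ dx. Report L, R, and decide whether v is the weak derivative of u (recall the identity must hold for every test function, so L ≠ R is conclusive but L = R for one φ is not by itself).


LHS = 12/π, RHS = -12/π. No, v is not the weak derivative of u.

u(x) = -2*x, classical derivative u'(x) = -2.
φ(x) = sin(πx/3), so φ'(x) = π*cos(π*x/3)/3.
Note φ(0) = φ(3) = 0, so the boundary term u·φ vanishes.
LHS = ∫_0^3 u(x) φ'(x) dx = ∫_0^3 (-2*π*x*cos(π*x/3)/3) dx. Term by term:
  ∫_0^3 -2*π*x*cos(π*x/3)/3 dx = 12/π.
So LHS = 12/π.
∫_0^3 v(x) φ(x) dx = ∫_0^3 (2*sin(π*x/3)) dx. Term by term:
  ∫_0^3 2*sin(π*x/3) dx = 12/π.
So RHS = -∫_0^3 v(x) φ(x) dx = -12/π.
LHS − RHS = 24/π ≠ 0, so the identity fails.
(For a valid weak derivative the identity must hold for EVERY test function, in particular this one. The failure shows v is NOT the weak derivative of u.)
Correct weak derivative would be u'(x) = -2.


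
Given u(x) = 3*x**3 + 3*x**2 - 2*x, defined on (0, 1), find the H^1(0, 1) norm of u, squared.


||u||_{H^1}^2 = 3908/105

The H^1 norm (squared) on an interval (0, L) is
  ||u||_{H^1}^2 = ∫_0^L u(x)^2 dx + ∫_0^L u'(x)^2 dx.
Compute u'(x) = 9*x**2 + 6*x - 2.
Then u(x)^2 = 9*x**6 + 18*x**5 - 3*x**4 - 12*x**3 + 4*x**2 and u'(x)^2 = 81*x**4 + 108*x**3 - 24*x + 4.
Integrate each monomial from 0 to 1 using ∫_0^1 c·x^n dx = c·1^(n+1)/(n+1):
  ∫_0^1 u(x)^2 dx = ∫_0^1 (9*x^6 + 18*x^5 - 3*x^4 - 12*x^3 + 4*x^2) dx. Term by term:
    ∫_0^1 9*x^6 dx = 9/7;  ∫_0^1 18*x^5 dx = 3;  ∫_0^1 -3*x^4 dx = -3/5;
    ∫_0^1 -12*x^3 dx = -3;  ∫_0^1 4*x^2 dx = 4/3.
  Sum: 9/7 + 3 − 3/5 − 3 + 4/3 = 212/105.
  ∫_0^1 u'(x)^2 dx = ∫_0^1 (81*x^4 + 108*x^3 - 24*x + 4) dx. Term by term:
    ∫_0^1 81*x^4 dx = 81/5;  ∫_0^1 108*x^3 dx = 27;  ∫_0^1 -24*x dx = -12;
    ∫_0^1 4 dx = 4.
  Sum: 81/5 + 27 − 12 + 4 = 176/5.
Adding: ||u||_{H^1}^2 = 212/105 + 176/5 = 3908/105.


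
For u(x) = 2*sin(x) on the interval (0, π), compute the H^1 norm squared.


||u||_{H^1(0,π)}^2 = 4*π

u'(x) = 2*cos(x).
Expand u² and (u')² and integrate term by term on (0, π), using: for integers n ≥ 1, ∫_0^π sin²(nx) dx = ∫_0^π cos²(nx) dx = π/2; for n ≠ n', ∫_0^π sin(nx)sin(n'x) dx = ∫_0^π cos(nx)cos(n'x) dx = 0; and by product-to-sum, ∫_0^π sin(nx)cos(n'x) dx = ½∫_0^π [sin((n+n')x) + sin((n−n')x)] dx, which is 0 when n+n' is even and 2n/(n²−n'²) when n+n' is odd (it need not vanish on (0, π)).
  u² squared terms: (2)²·∫sin(x)² dx = 4·π/2 = 2*π.
  So ∫_0^π u² dx = 2*π.
  (u')² squared terms: (2)²·∫cos(x)² dx = 4·π/2 = 2*π.
  So ∫_0^π (u')² dx = 2*π.
||u||_{H^1}^2 = (2*π) + (2*π) = 4*π.


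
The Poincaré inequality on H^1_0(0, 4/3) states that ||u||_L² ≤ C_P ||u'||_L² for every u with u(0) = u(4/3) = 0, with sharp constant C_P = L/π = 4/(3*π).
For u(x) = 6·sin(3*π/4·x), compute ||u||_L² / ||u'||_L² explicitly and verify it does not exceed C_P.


||u||_L² / ||u'||_L² = 4/(3*π) = C_P.

u(x) = 6·sin(3*π/4·x), so u'(x) = 9*π*cos(3*π*x/4)/2.
Writing u(x) = A·sin(kπx/L) with A = 6 and k = 1, use ∫_0^L sin²(kπx/L) dx = L/2 and ∫_0^L cos²(kπx/L) dx = L/2.
u² = 36·sin²(3*π/4·x) and (u')² = 81*π^2/4·cos²(3*π/4·x), and each of sin², cos² integrates to L/2 = 2/3 over (0, 4/3).
∫_0^4/3 u² dx = 24, so ||u||_L² = 2*sqrt(6).
∫_0^4/3 (u')² dx = 27*π^2/2, so ||u'||_L² = 3*sqrt(6)*π/2.
Ratio ||u||_L² / ||u'||_L² = 4/(3*π).
Sharp Poincaré constant on H^1_0(0, 4/3) is C_P = L/π = 4/(3*π), achieved by sin(3*π/4·x).
This is the k = 1 eigenfunction (up to amplitude), so the ratio equals the sharp Poincaré constant exactly.


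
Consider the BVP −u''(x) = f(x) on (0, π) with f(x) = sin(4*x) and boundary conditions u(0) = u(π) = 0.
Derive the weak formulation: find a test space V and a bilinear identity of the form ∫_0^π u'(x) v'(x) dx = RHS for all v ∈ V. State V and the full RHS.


V = H^1_0(0, π) (so v(0) = v(π) = 0); weak form: ∫_0^π u'v' dx = ∫_0^π (sin(4*x)) v dx for all v ∈ V.

Multiply both sides by a test function v and integrate from 0 to π:
  ∫_0^π −u''(x) v(x) dx = ∫_0^π f(x) v(x) dx.
Integrate the LHS by parts once:
  ∫_0^π −u'' v dx = −[u'(x) v(x)]_0^π + ∫_0^π u'(x) v'(x) dx.
Thus ∫_0^π u'(x) v'(x) dx = ∫_0^π f(x) v(x) dx + [u'(x) v(x)]_0^π.
Choose V so that boundary terms are either known or forced to vanish.
u is Dirichlet: u(0) = u(π) = 0. Let V = H^1_0(0, π); then v(0) = v(π) = 0, and [u' v]_0^π = 0.
Weak formulation: find u (satisfying any essential BC) such that ∫_0^π u'(x) v'(x) dx = ∫_0^π f v dx for all v ∈ V.
Substituting f(x) = sin(4*x), the right-hand side is ∫_0^π (sin(4*x)) v dx.


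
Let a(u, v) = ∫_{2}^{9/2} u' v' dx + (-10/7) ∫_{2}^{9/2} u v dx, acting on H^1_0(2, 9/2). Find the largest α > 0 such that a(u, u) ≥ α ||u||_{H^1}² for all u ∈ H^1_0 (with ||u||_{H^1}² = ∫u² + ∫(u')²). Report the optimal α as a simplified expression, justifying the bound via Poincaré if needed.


α = 2*(-125 + 14*π^2)/(7*(25 + 4*π^2))

Coercivity of a(·,·) on H^1_0(2, 9/2) means a(u, u) ≥ α ||u||_{H^1}² for every u ∈ H^1_0.
The interval has length L = 5/2, and Poincaré/coercivity depend only on L. Here a(u, u) = ∫(u')² + (-10/7)·∫u².
Here c = -10/7 < 0 with |c| < (π/L)² = 4*π^2/25, so coercivity still holds. The condition a(u,u) ≥ α||u||_{H^1}² reads (1−α)∫(u')² ≥ (α−c)∫u². Any admissible α is ≤ 1 (rapidly oscillating u have ∫u²/∫(u')² → 0), and α = 1 would force 0 ≥ (1−c)∫u², impossible since c < 1; so 1−α > 0. By the sharp Poincaré inequality on H^1_0 of an interval of length L, ∫(u')² ≥ (π/L)²∫u² with equality for the first sine mode sin(π(x−x₀)/L) (x₀ the left endpoint), so the inequality holds for all u iff (1−α)(π/L)² ≥ α − c, i.e. α ≤ ((π/L)² + c)/((π/L)² + 1) = (1 + c(L/π)²)/(1 + (L/π)²). (Direct route, valid since c ≤ 0: Poincaré gives c∫u² ≥ c(L/π)²∫(u')², so a(u,u) ≥ (1 + c(L/π)²)∫(u')², while ||u||_{H^1}² ≤ (1 + (L/π)²)∫(u')²; dividing yields the same α.) With (π/L)² = 4*π^2/25 and c = -10/7, the largest admissible constant is α = ((π/L)² + c)/((π/L)² + 1).
Simplifying, α = 2*(-125 + 14*π^2)/(7*(25 + 4*π^2)).


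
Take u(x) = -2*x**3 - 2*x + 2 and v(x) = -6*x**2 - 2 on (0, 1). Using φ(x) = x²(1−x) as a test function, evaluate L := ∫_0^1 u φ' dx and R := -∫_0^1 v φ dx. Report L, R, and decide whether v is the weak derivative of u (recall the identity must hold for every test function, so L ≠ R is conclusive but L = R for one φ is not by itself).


LHS = 11/30, RHS = 11/30. Yes, v = u' weakly.

u(x) = -2*x**3 - 2*x + 2, classical derivative u'(x) = -6*x**2 - 2.
φ(x) = x²(1−x), so φ'(x) = x*(2 - 3*x).
Note φ(0) = φ(1) = 0, so the boundary term u·φ vanishes.
LHS = ∫_0^1 u(x) φ'(x) dx = ∫_0^1 (6*x^5 - 4*x^4 + 6*x^3 - 10*x^2 + 4*x) dx. Term by term:
  ∫_0^1 6*x^5 dx = 1;  ∫_0^1 -4*x^4 dx = -4/5;  ∫_0^1 6*x^3 dx = 3/2;
  ∫_0^1 -10*x^2 dx = -10/3;  ∫_0^1 4*x dx = 2.
Sum: 1 − 4/5 + 3/2 − 10/3 + 2 = 11/30.
So LHS = 11/30.
∫_0^1 v(x) φ(x) dx = ∫_0^1 (6*x^5 - 6*x^4 + 2*x^3 - 2*x^2) dx. Term by term:
  ∫_0^1 6*x^5 dx = 1;  ∫_0^1 -6*x^4 dx = -6/5;  ∫_0^1 2*x^3 dx = 1/2;
  ∫_0^1 -2*x^2 dx = -2/3.
Sum: 1 − 6/5 + 1/2 − 2/3 = -11/30.
So RHS = -∫_0^1 v(x) φ(x) dx = 11/30.
LHS = RHS, so the identity holds for this test φ.
Moreover u is smooth here and v(x) = u'(x) = -6*x**2 - 2 pointwise, so the identity holds for every test function. Hence v is the weak derivative of u.


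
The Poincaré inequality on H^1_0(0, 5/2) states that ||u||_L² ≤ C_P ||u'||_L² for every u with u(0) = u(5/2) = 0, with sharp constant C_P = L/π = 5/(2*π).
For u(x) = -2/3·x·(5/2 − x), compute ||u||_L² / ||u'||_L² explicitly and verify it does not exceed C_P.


||u||_L² / ||u'||_L² = sqrt(10)/4 < C_P = 5/(2*π).

u(x) = -2/3·x·(5/2 − x), so u'(x) = 4*x/3 - 5/3.
u(x) = -2/3·x·(5/2 − x) vanishes at x = 0 and x = 5/2, so u ∈ H^1_0(0, 5/2). Differentiate via the product rule and integrate the resulting polynomials term by term.
  ∫_0^5/2 u² dx = ∫_0^5/2 (4*x^4/9 - 20*x^3/9 + 25*x^2/9) dx. Term by term:
    ∫_0^5/2 4*x^4/9 dx = 625/72;  ∫_0^5/2 -20*x^3/9 dx = -3125/144;  ∫_0^5/2 25*x^2/9 dx = 3125/216.
  Sum: 625/72 − 3125/144 + 3125/216 = 625/432.
  ∫_0^5/2 (u')² dx = ∫_0^5/2 (16*x^2/9 - 40*x/9 + 25/9) dx. Term by term:
    ∫_0^5/2 16*x^2/9 dx = 250/27;  ∫_0^5/2 -40*x/9 dx = -125/9;  ∫_0^5/2 25/9 dx = 125/18.
  Sum: 250/27 − 125/9 + 125/18 = 125/54.
∫_0^5/2 u² dx = 625/432, so ||u||_L² = 25*sqrt(3)/36.
∫_0^5/2 (u')² dx = 125/54, so ||u'||_L² = 5*sqrt(30)/18.
Ratio ||u||_L² / ||u'||_L² = sqrt(10)/4.
Sharp Poincaré constant on H^1_0(0, 5/2) is C_P = L/π = 5/(2*π), achieved by sin(2*π/5·x).
A polynomial bump cannot attain the sharp Poincaré constant (only the first sine eigenfunction does), so the ratio is strictly less than C_P, consistent with ||u||_L² ≤ C_P ||u'||_L².


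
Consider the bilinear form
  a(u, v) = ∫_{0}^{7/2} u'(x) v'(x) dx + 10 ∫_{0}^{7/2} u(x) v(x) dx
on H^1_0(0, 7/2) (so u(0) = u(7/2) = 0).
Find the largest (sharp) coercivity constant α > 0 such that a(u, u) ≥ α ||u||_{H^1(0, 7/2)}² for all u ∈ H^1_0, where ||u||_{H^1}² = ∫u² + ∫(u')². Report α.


α = 1

Coercivity of a(·,·) on H^1_0(0, 7/2) means a(u, u) ≥ α ||u||_{H^1}² for every u ∈ H^1_0.
The interval has length L = 7/2, and Poincaré/coercivity depend only on L. Here a(u, u) = ∫(u')² + (10)·∫u².
Here c = 10 ≥ 1, so a(u,u) = ∫(u')² + c∫u² ≥ ∫(u')² + ∫u² = ||u||_{H^1}², i.e. α = 1 works. No larger α is possible: a(u,u) ≥ α||u||_{H^1}² means (1−α)∫(u')² ≥ (α−c)∫u², and for the modes u_n = sin(nπ(x−x₀)/L) (x₀ the left endpoint) one has ∫u_n²/∫(u_n')² = (L/(nπ))² → 0, so a(u_n,u_n)/||u_n||_{H^1}² → 1. Hence the optimal constant is α = 1.
Therefore α = 1.


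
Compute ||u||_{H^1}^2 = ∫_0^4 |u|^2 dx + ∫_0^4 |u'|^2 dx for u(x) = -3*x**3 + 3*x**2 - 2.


||u||_{H^1}^2 = 151152/7

The H^1 norm (squared) on an interval (0, L) is
  ||u||_{H^1}^2 = ∫_0^L u(x)^2 dx + ∫_0^L u'(x)^2 dx.
Compute u'(x) = -9*x**2 + 6*x.
Then u(x)^2 = 9*x**6 - 18*x**5 + 9*x**4 + 12*x**3 - 12*x**2 + 4 and u'(x)^2 = 81*x**4 - 108*x**3 + 36*x**2.
Integrate each monomial from 0 to 4 using ∫_0^4 c·x^n dx = c·4^(n+1)/(n+1):
  ∫_0^4 u(x)^2 dx = ∫_0^4 (9*x^6 - 18*x^5 + 9*x^4 + 12*x^3 - 12*x^2 + 4) dx. Term by term:
    ∫_0^4 9*x^6 dx = 147456/7;  ∫_0^4 -18*x^5 dx = -12288;  ∫_0^4 9*x^4 dx = 9216/5;
    ∫_0^4 12*x^3 dx = 768;  ∫_0^4 -12*x^2 dx = -256;  ∫_0^4 4 dx = 16.
  Sum: 147456/7 − 12288 + 9216/5 + 768 − 256 + 16 = 390192/35.
  ∫_0^4 u'(x)^2 dx = ∫_0^4 (81*x^4 - 108*x^3 + 36*x^2) dx. Term by term:
    ∫_0^4 81*x^4 dx = 82944/5;  ∫_0^4 -108*x^3 dx = -6912;  ∫_0^4 36*x^2 dx = 768.
  Sum: 82944/5 − 6912 + 768 = 52224/5.
Adding: ||u||_{H^1}^2 = 390192/35 + 52224/5 = 151152/7.


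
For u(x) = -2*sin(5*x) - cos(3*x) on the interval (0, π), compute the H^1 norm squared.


||u||_{H^1(0,π)}^2 = 57*π

u'(x) = 3*sin(3*x) - 10*cos(5*x).
Expand u² and (u')² and integrate term by term on (0, π), using: for integers n ≥ 1, ∫_0^π sin²(nx) dx = ∫_0^π cos²(nx) dx = π/2; for n ≠ n', ∫_0^π sin(nx)sin(n'x) dx = ∫_0^π cos(nx)cos(n'x) dx = 0; and by product-to-sum, ∫_0^π sin(nx)cos(n'x) dx = ½∫_0^π [sin((n+n')x) + sin((n−n')x)] dx, which is 0 when n+n' is even and 2n/(n²−n'²) when n+n' is odd (it need not vanish on (0, π)).
  u² squared terms: (-1)²·∫cos(3x)² dx = 1·π/2 = π/2;  (-2)²·∫sin(5x)² dx = 4·π/2 = 2*π.
  u² cross terms: 2·(-1)·(-2)·∫cos(3x)·sin(5x) dx = 4·(0) = 0.
  So ∫_0^π u² dx = π/2 + 2*π + 0 = 5*π/2.
  (u')² squared terms: (-10)²·∫cos(5x)² dx = 100·π/2 = 50*π;  (3)²·∫sin(3x)² dx = 9·π/2 = 9*π/2.
  (u')² cross terms: 2·(-10)·(3)·∫cos(5x)·sin(3x) dx = -60·(0) = 0.
  So ∫_0^π (u')² dx = 50*π + 9*π/2 + 0 = 109*π/2.
||u||_{H^1}^2 = (5*π/2) + (109*π/2) = 57*π.


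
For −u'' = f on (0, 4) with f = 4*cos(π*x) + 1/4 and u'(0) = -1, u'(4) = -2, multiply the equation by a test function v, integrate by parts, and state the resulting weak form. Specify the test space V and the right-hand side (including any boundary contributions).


V = H^1(0, 4) (v unrestricted at boundary; u is determined up to an additive constant); weak form: ∫_0^4 u'v' dx = ∫_0^4 (4*cos(π*x) + 1/4) v dx − 2·v(4) + v(0) for all v ∈ V.

Multiply both sides by a test function v and integrate from 0 to 4:
  ∫_0^4 −u''(x) v(x) dx = ∫_0^4 f(x) v(x) dx.
Integrate the LHS by parts once:
  ∫_0^4 −u'' v dx = −[u'(x) v(x)]_0^4 + ∫_0^4 u'(x) v'(x) dx.
Thus ∫_0^4 u'(x) v'(x) dx = ∫_0^4 f(x) v(x) dx + [u'(x) v(x)]_0^4.
Choose V so that boundary terms are either known or forced to vanish.
u has inhomogeneous Neumann u'(0) = -1, u'(4) = -2. [u' v]_0^4 = (-2)·v(4) − (-1)·v(0) = − 2·v(4) + v(0). Take V = H^1(0, 4); boundary term becomes part of RHS.
Weak formulation: find u (satisfying any essential BC) such that ∫_0^4 u'(x) v'(x) dx = ∫_0^4 f v dx − 2·v(4) + v(0) for all v ∈ V (Neumann data are natural BCs: they enter the RHS as boundary terms).
Substituting f(x) = 4*cos(π*x) + 1/4, the right-hand side is ∫_0^4 (4*cos(π*x) + 1/4) v dx − 2·v(4) + v(0).
Compatibility check (pure Neumann): taking v ≡ 1 ∈ V gives 0 = ∫_0^4 f dx + (-2) − (-1), i.e. ∫_0^4 f dx must equal u'(0) − u'(4) = 1. Indeed ∫_0^4 (4*cos(π*x) + 1/4) dx = 1, so the data are compatible. The solution is then unique only up to an additive constant (fix it e.g. by requiring ∫_0^4 u dx = 0).


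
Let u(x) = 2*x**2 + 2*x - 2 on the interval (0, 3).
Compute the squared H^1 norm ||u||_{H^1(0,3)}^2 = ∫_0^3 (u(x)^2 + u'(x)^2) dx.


||u||_{H^1}^2 = 2622/5

The H^1 norm (squared) on an interval (0, L) is
  ||u||_{H^1}^2 = ∫_0^L u(x)^2 dx + ∫_0^L u'(x)^2 dx.
Compute u'(x) = 4*x + 2.
Then u(x)^2 = 4*x**4 + 8*x**3 - 4*x**2 - 8*x + 4 and u'(x)^2 = 16*x**2 + 16*x + 4.
Integrate each monomial from 0 to 3 using ∫_0^3 c·x^n dx = c·3^(n+1)/(n+1):
  ∫_0^3 u(x)^2 dx = ∫_0^3 (4*x^4 + 8*x^3 - 4*x^2 - 8*x + 4) dx. Term by term:
    ∫_0^3 4*x^4 dx = 972/5;  ∫_0^3 8*x^3 dx = 162;  ∫_0^3 -4*x^2 dx = -36;
    ∫_0^3 -8*x dx = -36;  ∫_0^3 4 dx = 12.
  Sum: 972/5 + 162 − 36 − 36 + 12 = 1482/5.
  ∫_0^3 u'(x)^2 dx = ∫_0^3 (16*x^2 + 16*x + 4) dx. Term by term:
    ∫_0^3 16*x^2 dx = 144;  ∫_0^3 16*x dx = 72;  ∫_0^3 4 dx = 12.
  Sum: 144 + 72 + 12 = 228.
Adding: ||u||_{H^1}^2 = 1482/5 + 228 = 2622/5.


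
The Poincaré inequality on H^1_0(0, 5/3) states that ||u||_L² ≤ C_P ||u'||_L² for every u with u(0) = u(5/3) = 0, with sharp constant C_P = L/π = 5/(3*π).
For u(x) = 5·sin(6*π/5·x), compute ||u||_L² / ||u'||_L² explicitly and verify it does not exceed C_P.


||u||_L² / ||u'||_L² = 5/(6*π) < C_P = 5/(3*π).

u(x) = 5·sin(6*π/5·x), so u'(x) = 6*π*cos(6*π*x/5).
Writing u(x) = A·sin(kπx/L) with A = 5 and k = 2, use ∫_0^L sin²(kπx/L) dx = L/2 and ∫_0^L cos²(kπx/L) dx = L/2.
u² = 25·sin²(6*π/5·x) and (u')² = 36*π^2·cos²(6*π/5·x), and each of sin², cos² integrates to L/2 = 5/6 over (0, 5/3).
∫_0^5/3 u² dx = 125/6, so ||u||_L² = 5*sqrt(30)/6.
∫_0^5/3 (u')² dx = 30*π^2, so ||u'||_L² = sqrt(30)*π.
Ratio ||u||_L² / ||u'||_L² = 5/(6*π).
Sharp Poincaré constant on H^1_0(0, 5/3) is C_P = L/π = 5/(3*π), achieved by sin(3*π/5·x).
This is the k = 2 harmonic; the ratio L/(kπ) is strictly less than C_P = L/π, consistent with the sharp inequality ||u||_L² ≤ C_P ||u'||_L².


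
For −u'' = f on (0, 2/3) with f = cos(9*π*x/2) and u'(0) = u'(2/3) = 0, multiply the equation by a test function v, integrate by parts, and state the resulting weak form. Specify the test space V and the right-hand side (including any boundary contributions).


V = H^1(0, 2/3) (no boundary constraint on v; u is determined up to an additive constant); weak form: ∫_0^2/3 u'v' dx = ∫_0^2/3 (cos(9*π*x/2)) v dx for all v ∈ V.

Multiply both sides by a test function v and integrate from 0 to 2/3:
  ∫_0^2/3 −u''(x) v(x) dx = ∫_0^2/3 f(x) v(x) dx.
Integrate the LHS by parts once:
  ∫_0^2/3 −u'' v dx = −[u'(x) v(x)]_0^2/3 + ∫_0^2/3 u'(x) v'(x) dx.
Thus ∫_0^2/3 u'(x) v'(x) dx = ∫_0^2/3 f(x) v(x) dx + [u'(x) v(x)]_0^2/3.
Choose V so that boundary terms are either known or forced to vanish.
u has homogeneous Neumann: u'(0) = u'(2/3) = 0. So [u' v]_0^2/3 = 0·v(2/3) − 0·v(0) = 0 for any v; take V = H^1(0, 2/3).
Weak formulation: find u (satisfying any essential BC) such that ∫_0^2/3 u'(x) v'(x) dx = ∫_0^2/3 f v dx for all v ∈ V (homogeneous Neumann, so boundary terms vanish).
Substituting f(x) = cos(9*π*x/2), the right-hand side is ∫_0^2/3 (cos(9*π*x/2)) v dx.
Compatibility check (pure Neumann): taking v ≡ 1 ∈ V gives 0 = ∫_0^2/3 f dx + (0) − (0), i.e. ∫_0^2/3 f dx must equal u'(0) − u'(2/3) = 0. Indeed ∫_0^2/3 (cos(9*π*x/2)) dx = 0, so the data are compatible. The solution is then unique only up to an additive constant (fix it e.g. by requiring ∫_0^2/3 u dx = 0).
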